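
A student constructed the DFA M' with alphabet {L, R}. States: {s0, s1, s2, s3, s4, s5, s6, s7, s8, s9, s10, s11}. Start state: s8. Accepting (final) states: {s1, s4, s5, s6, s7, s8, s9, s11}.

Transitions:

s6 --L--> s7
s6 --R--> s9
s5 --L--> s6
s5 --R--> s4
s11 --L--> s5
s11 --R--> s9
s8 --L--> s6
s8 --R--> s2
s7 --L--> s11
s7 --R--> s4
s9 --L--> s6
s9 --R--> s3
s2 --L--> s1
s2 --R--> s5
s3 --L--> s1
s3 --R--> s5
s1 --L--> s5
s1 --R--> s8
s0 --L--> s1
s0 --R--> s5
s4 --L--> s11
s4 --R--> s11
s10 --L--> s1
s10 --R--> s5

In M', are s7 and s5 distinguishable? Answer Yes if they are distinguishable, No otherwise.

No

First remove the unreachable states {s0,s10}; 10 states remain.
P0 = {s1,s4,s5,s6,s7,s8,s9,s11} | {s2,s3}.
Split {s1,s4,s5,s6,s7,s8,s9,s11} by δ(·,R) → {s1,s4,s5,s6,s7,s11} and {s8,s9}.
Split {s1,s4,s5,s6,s7,s11} by δ(·,R) → {s1,s6,s11} and {s4,s5,s7}.
Split {s4,s5,s7} by δ(·,R) → {s5,s7} and {s4}.
Stable partition: {s1,s6,s11} | {s2,s3} | {s8,s9} | {s5,s7} | {s4} — 5 equivalence classes.
s7 and s5 lie in the same block of the stable partition, so they are equivalent — no string distinguishes them.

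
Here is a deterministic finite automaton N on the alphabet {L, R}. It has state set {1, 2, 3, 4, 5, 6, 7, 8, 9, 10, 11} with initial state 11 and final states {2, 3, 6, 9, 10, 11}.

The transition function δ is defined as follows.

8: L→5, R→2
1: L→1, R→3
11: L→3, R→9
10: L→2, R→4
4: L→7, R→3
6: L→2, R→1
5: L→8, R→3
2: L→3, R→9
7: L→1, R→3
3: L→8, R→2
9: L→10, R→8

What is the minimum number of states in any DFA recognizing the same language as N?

Reachable states from the start: {1,2,3,4,5,7,8,9,10,11}. Unreachable: {6} — drop them.
Initial partition by acceptance: {2,3,9,10,11} | {1,4,5,7,8}.
Split {2,3,9,10,11} by δ(·,L) → {2,9,10,11} and {3}.
On input L, block {2,9,10,11} splits into {2,11} and {9,10}.
Split {1,4,5,7,8} by δ(·,R) → {1,4,5,7} and {8}.
Refine {1,4,5,7} on symbol L: members go to different blocks, giving {1,4,7} and {5}.
On input L, block {9,10} splits into {9} and {10}.
No further refinement is possible. Final partition (7 blocks): {2,11} | {1,4,7} | {3} | {9} | {8} | {5} | {10}.

7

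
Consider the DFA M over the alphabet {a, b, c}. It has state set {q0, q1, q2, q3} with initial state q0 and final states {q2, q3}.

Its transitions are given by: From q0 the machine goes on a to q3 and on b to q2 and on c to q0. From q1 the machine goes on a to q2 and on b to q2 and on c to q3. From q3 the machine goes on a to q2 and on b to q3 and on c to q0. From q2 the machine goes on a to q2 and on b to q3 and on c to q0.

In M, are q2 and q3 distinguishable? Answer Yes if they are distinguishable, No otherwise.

No

States {q1} cannot be reached from the start state, so discard them.
Start with accepting vs non-accepting: {q2,q3} | {q0}.
The partition is now stable with 2 blocks: {q2,q3} | {q0}.
q2 and q3 lie in the same block of the stable partition, so they are equivalent — no string distinguishes them.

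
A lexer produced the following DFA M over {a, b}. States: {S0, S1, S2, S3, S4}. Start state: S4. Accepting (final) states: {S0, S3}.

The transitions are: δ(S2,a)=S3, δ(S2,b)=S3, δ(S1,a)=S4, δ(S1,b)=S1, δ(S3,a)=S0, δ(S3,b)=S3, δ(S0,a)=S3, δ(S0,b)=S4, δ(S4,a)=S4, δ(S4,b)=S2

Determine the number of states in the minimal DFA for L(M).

4

States {S1} cannot be reached from the start state, so discard them.
Initial partition by acceptance: {S0,S3} | {S2,S4}.
Refine {S0,S3} on symbol b: members go to different blocks, giving {S0} and {S3}.
Split {S2,S4} by δ(·,a) → {S2} and {S4}.
Stable partition: {S0} | {S2} | {S3} | {S4} — 4 equivalence classes.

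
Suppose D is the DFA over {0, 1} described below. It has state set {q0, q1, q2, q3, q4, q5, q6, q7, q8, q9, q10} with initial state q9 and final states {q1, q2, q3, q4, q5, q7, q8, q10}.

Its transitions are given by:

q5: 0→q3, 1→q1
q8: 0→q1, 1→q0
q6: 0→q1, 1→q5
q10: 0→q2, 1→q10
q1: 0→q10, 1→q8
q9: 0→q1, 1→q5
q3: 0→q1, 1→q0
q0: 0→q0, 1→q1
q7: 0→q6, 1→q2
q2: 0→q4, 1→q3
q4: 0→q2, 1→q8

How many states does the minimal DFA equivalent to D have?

7

Reachable states from the start: {q0,q1,q2,q3,q4,q5,q8,q9,q10}. Unreachable: {q6,q7} — drop them.
P0 = {q1,q2,q3,q4,q5,q8,q10} | {q0,q9}.
Split {q1,q2,q3,q4,q5,q8,q10} by δ(·,1) → {q1,q2,q4,q5,q10} and {q3,q8}.
On input 0, block {q1,q2,q4,q5,q10} splits into {q1,q2,q4,q10} and {q5}.
Refine {q1,q2,q4,q10} on symbol 1: members go to different blocks, giving {q1,q2,q4} and {q10}.
On input 0, block {q1,q2,q4} splits into {q2,q4} and {q1}.
On input 0, block {q0,q9} splits into {q0} and {q9}.
Stable partition: {q2,q4} | {q0} | {q3,q8} | {q5} | {q10} | {q1} | {q9} — 7 equivalence classes.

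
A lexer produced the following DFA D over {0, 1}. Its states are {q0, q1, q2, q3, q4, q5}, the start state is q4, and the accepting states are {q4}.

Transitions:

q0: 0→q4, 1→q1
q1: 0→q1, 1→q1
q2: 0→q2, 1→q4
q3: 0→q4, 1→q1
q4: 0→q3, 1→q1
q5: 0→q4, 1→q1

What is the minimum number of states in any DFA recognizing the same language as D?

3

Reachable states from the start: {q1,q3,q4}. Unreachable: {q0,q2,q5} — drop them.
Start with accepting vs non-accepting: {q4} | {q1,q3}.
Split {q1,q3} by δ(·,0) → {q1} and {q3}.
The partition is now stable with 3 blocks: {q4} | {q1} | {q3}.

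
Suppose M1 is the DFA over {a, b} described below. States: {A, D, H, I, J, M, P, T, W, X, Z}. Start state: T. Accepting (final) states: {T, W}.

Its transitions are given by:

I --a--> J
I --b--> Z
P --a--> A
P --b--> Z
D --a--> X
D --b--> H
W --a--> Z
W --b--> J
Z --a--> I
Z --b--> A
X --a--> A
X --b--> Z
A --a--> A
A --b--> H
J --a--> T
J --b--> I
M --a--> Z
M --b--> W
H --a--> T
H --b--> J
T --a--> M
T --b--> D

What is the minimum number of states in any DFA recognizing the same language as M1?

States {P} cannot be reached from the start state, so discard them.
Start with accepting vs non-accepting: {T,W} | {A,D,H,I,J,M,X,Z}.
Split {A,D,H,I,J,M,X,Z} by δ(·,a) → {A,D,I,M,X,Z} and {H,J}.
Refine {T,W} on symbol b: members go to different blocks, giving {W} and {T}.
On input a, block {A,D,I,M,X,Z} splits into {A,D,M,X,Z} and {I}.
On input a, block {A,D,M,X,Z} splits into {A,D,M,X} and {Z}.
On input a, block {A,D,M,X} splits into {A,D,X} and {M}.
Split {A,D,X} by δ(·,b) → {A,D} and {X}.
On input a, block {A,D} splits into {A} and {D}.
Refine {H,J} on symbol b: members go to different blocks, giving {H} and {J}.
Stable partition: {W} | {A} | {H} | {T} | {I} | {Z} | {M} | {X} | {D} | {J} — 10 equivalence classes.

10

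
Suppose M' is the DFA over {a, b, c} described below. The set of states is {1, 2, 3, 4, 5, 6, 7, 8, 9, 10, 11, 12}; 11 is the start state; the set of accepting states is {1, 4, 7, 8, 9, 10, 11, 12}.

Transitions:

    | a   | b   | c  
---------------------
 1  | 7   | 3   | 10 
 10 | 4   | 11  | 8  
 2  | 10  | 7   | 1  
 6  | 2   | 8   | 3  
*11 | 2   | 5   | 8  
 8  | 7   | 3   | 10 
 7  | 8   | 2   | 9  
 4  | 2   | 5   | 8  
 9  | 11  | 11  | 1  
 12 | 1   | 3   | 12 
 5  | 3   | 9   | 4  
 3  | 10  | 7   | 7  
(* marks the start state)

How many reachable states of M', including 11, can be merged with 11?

2

States {6,12} cannot be reached from the start state, so discard them.
Start with accepting vs non-accepting: {1,4,7,8,9,10,11} | {2,3,5}.
Refine {1,4,7,8,9,10,11} on symbol a: members go to different blocks, giving {1,7,8,9,10} and {4,11}.
Refine {1,7,8,9,10} on symbol a: members go to different blocks, giving {1,7,8} and {9,10}.
Split {2,3,5} by δ(·,a) → {2,3} and {5}.
The partition is now stable with 5 blocks: {1,7,8} | {2,3} | {4,11} | {9,10} | {5}.
The equivalence class containing 11 is {4,11}, of size 2.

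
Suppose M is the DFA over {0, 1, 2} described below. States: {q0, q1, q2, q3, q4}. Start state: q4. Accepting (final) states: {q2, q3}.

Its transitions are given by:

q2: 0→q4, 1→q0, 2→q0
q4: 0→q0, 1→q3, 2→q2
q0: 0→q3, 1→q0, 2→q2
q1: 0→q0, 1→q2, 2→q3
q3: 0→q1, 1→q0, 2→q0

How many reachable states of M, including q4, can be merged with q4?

2

P0 = {q2,q3} | {q0,q1,q4}.
Split {q0,q1,q4} by δ(·,0) → {q1,q4} and {q0}.
Stable partition: {q2,q3} | {q1,q4} | {q0} — 3 equivalence classes.
State q4 belongs to the block {q1,q4}, which has 2 states.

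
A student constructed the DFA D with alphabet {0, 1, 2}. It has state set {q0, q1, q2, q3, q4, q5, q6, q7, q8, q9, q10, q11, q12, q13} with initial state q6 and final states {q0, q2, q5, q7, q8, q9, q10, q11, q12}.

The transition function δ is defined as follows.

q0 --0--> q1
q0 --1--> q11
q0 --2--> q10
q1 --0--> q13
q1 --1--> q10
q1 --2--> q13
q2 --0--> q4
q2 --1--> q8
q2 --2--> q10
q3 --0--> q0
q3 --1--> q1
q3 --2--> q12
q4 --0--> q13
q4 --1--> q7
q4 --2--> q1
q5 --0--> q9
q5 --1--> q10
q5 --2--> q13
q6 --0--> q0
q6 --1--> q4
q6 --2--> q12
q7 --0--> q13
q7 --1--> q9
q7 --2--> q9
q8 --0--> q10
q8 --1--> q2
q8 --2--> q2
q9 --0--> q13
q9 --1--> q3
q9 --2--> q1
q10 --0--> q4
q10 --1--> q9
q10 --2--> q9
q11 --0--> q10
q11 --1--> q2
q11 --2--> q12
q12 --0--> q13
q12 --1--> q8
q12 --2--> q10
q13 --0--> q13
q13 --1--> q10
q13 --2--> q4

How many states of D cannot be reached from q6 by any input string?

No path from q6 leads to q5; the other 13 states are all reachable.

1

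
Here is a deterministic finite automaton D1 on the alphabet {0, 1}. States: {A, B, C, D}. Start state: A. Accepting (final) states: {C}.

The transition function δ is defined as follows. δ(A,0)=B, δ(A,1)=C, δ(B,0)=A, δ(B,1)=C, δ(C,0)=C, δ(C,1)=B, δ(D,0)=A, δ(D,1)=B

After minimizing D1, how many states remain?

Reachable states from the start: {A,B,C}. Unreachable: {D} — drop them.
P0 = {C} | {A,B}.
Stable partition: {C} | {A,B} — 2 equivalence classes.

2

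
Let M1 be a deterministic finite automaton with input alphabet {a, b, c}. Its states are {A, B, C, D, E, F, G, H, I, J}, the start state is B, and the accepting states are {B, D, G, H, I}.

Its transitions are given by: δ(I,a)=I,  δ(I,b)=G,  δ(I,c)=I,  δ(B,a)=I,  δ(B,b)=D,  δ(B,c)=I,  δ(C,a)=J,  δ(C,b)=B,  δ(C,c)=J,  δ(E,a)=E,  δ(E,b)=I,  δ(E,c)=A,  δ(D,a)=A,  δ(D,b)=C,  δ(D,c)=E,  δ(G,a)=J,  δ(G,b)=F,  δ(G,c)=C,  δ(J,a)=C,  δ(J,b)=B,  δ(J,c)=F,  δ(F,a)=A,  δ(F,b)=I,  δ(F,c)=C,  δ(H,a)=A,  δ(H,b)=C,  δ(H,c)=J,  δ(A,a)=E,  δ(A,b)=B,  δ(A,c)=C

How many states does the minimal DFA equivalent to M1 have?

Reachable states from the start: {A,B,C,D,E,F,G,I,J}. Unreachable: {H} — drop them.
P0 = {B,D,G,I} | {A,C,E,F,J}.
Refine {B,D,G,I} on symbol a: members go to different blocks, giving {B,I} and {D,G}.
Stable partition: {B,I} | {A,C,E,F,J} | {D,G} — 3 equivalence classes.

3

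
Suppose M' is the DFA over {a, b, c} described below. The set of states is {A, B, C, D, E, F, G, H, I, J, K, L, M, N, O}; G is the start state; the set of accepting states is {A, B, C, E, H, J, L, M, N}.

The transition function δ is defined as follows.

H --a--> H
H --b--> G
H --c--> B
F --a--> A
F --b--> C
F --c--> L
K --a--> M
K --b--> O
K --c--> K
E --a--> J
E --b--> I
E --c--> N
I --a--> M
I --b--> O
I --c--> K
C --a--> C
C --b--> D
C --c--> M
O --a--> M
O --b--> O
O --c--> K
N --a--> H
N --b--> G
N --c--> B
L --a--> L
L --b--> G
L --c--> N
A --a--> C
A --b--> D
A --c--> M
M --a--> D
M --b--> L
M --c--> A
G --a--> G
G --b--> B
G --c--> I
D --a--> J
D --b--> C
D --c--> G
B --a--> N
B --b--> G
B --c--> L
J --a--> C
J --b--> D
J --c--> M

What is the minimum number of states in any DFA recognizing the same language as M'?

6

Reachable states from the start: {A,B,C,D,G,H,I,J,K,L,M,N,O}. Unreachable: {E,F} — drop them.
P0 = {A,B,C,H,J,L,M,N} | {D,G,I,K,O}.
Split {A,B,C,H,J,L,M,N} by δ(·,a) → {A,B,C,H,J,L,N} and {M}.
On input c, block {A,B,C,H,J,L,N} splits into {B,H,L,N} and {A,C,J}.
Split {D,G,I,K,O} by δ(·,a) → {I,K,O} and {D} and {G}.
No further refinement is possible. Final partition (6 blocks): {B,H,L,N} | {I,K,O} | {M} | {A,C,J} | {D} | {G}.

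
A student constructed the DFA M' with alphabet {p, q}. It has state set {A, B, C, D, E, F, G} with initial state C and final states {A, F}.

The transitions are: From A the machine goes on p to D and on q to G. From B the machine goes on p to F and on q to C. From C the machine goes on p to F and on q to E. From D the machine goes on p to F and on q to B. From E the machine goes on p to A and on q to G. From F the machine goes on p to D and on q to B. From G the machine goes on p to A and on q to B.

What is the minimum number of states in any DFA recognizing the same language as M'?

2

All states are reachable from the start state.
Initial partition by acceptance: {A,F} | {B,C,D,E,G}.
The partition is now stable with 2 blocks: {A,F} | {B,C,D,E,G}.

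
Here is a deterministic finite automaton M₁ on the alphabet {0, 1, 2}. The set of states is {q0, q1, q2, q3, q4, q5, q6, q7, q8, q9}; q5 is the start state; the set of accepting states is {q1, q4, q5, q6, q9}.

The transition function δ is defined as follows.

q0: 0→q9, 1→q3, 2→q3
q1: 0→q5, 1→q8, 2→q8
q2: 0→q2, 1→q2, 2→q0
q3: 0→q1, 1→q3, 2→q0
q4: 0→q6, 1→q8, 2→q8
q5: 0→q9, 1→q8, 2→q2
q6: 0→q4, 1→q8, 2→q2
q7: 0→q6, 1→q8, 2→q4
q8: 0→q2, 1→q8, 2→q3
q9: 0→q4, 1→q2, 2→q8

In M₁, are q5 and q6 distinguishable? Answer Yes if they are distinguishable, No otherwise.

Reachable states from the start: {q0,q1,q2,q3,q4,q5,q6,q8,q9}. Unreachable: {q7} — drop them.
Initial partition by acceptance: {q1,q4,q5,q6,q9} | {q0,q2,q3,q8}.
Refine {q0,q2,q3,q8} on symbol 0: members go to different blocks, giving {q0,q3} and {q2,q8}.
The partition is now stable with 3 blocks: {q1,q4,q5,q6,q9} | {q0,q3} | {q2,q8}.
q5 and q6 lie in the same block of the stable partition, so they are equivalent — no string distinguishes them.

No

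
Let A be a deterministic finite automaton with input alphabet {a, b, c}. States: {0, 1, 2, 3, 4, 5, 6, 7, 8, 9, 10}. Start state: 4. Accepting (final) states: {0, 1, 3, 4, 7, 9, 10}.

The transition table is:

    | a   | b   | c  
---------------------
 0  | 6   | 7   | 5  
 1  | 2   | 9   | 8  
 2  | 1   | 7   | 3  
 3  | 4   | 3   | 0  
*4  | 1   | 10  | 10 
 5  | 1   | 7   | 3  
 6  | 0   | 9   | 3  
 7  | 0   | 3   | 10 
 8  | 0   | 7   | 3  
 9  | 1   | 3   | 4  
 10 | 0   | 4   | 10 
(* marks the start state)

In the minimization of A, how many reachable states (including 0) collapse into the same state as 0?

Start with accepting vs non-accepting: {0,1,3,4,7,9,10} | {2,5,6,8}.
Split {0,1,3,4,7,9,10} by δ(·,a) → {3,4,7,9,10} and {0,1}.
Refine {3,4,7,9,10} on symbol a: members go to different blocks, giving {4,7,9,10} and {3}.
Split {4,7,9,10} by δ(·,b) → {4,10} and {7,9}.
Stable partition: {4,10} | {2,5,6,8} | {0,1} | {3} | {7,9} — 5 equivalence classes.
State 0 belongs to the block {0,1}, which has 2 states.

2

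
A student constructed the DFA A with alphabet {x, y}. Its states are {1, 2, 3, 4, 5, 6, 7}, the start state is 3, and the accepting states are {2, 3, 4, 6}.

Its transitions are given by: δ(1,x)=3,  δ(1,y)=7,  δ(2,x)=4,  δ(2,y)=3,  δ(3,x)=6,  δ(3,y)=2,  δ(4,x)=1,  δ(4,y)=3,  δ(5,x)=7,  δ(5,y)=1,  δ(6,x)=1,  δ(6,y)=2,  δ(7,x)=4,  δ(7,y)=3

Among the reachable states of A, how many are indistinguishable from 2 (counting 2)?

States {5} cannot be reached from the start state, so discard them.
Initial partition by acceptance: {2,3,4,6} | {1,7}.
Split {2,3,4,6} by δ(·,x) → {2,3} and {4,6}.
Split {1,7} by δ(·,x) → {1} and {7}.
Stable partition: {2,3} | {1} | {4,6} | {7} — 4 equivalence classes.
The equivalence class containing 2 is {2,3}, of size 2.

2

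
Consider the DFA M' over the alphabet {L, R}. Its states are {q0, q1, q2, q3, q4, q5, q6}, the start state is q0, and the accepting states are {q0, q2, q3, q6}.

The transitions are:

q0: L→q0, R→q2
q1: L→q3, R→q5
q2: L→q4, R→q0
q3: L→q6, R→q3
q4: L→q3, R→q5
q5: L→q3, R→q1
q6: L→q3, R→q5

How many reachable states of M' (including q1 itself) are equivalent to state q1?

P0 = {q0,q2,q3,q6} | {q1,q4,q5}.
On input L, block {q0,q2,q3,q6} splits into {q0,q3,q6} and {q2}.
On input R, block {q0,q3,q6} splits into {q0} and {q3} and {q6}.
No further refinement is possible. Final partition (5 blocks): {q0} | {q1,q4,q5} | {q2} | {q3} | {q6}.
The equivalence class containing q1 is {q1,q4,q5}, of size 3.

3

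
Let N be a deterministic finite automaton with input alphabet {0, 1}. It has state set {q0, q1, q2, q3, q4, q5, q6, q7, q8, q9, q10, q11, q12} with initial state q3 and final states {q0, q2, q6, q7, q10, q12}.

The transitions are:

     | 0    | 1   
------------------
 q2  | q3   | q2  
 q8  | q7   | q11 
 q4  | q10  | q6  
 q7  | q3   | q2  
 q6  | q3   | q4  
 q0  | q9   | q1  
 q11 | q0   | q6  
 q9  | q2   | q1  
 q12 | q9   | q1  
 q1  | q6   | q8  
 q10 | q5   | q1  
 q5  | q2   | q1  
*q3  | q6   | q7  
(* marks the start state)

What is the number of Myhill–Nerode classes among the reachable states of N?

8

States {q12} cannot be reached from the start state, so discard them.
P0 = {q0,q2,q6,q7,q10} | {q1,q3,q4,q5,q8,q9,q11}.
On input 1, block {q0,q2,q6,q7,q10} splits into {q0,q6,q10} and {q2,q7}.
On input 0, block {q1,q3,q4,q5,q8,q9,q11} splits into {q1,q3,q4,q11} and {q5,q8,q9}.
On input 0, block {q0,q6,q10} splits into {q0,q10} and {q6}.
Split {q1,q3,q4,q11} by δ(·,0) → {q1,q3} and {q4,q11}.
Refine {q1,q3} on symbol 1: members go to different blocks, giving {q1} and {q3}.
On input 1, block {q5,q8,q9} splits into {q5,q9} and {q8}.
The partition is now stable with 8 blocks: {q0,q10} | {q1} | {q2,q7} | {q5,q9} | {q6} | {q4,q11} | {q3} | {q8}.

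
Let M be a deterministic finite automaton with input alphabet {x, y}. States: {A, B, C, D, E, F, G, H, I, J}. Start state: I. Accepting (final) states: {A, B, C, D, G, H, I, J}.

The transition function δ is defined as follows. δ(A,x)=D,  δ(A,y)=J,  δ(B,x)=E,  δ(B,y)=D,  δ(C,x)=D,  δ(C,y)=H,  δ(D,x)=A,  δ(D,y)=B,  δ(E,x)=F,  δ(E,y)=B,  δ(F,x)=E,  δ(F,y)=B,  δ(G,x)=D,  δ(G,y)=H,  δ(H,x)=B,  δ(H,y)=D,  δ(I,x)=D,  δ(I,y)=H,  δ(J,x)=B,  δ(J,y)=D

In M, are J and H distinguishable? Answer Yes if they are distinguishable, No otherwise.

No

First remove the unreachable states {C,G}; 8 states remain.
Start with accepting vs non-accepting: {A,B,D,H,I,J} | {E,F}.
On input x, block {A,B,D,H,I,J} splits into {A,D,H,I,J} and {B}.
Split {A,D,H,I,J} by δ(·,x) → {A,D,I} and {H,J}.
Refine {A,D,I} on symbol y: members go to different blocks, giving {A,I} and {D}.
The partition is now stable with 5 blocks: {A,I} | {E,F} | {B} | {H,J} | {D}.
J and H lie in the same block of the stable partition, so they are equivalent — no string distinguishes them.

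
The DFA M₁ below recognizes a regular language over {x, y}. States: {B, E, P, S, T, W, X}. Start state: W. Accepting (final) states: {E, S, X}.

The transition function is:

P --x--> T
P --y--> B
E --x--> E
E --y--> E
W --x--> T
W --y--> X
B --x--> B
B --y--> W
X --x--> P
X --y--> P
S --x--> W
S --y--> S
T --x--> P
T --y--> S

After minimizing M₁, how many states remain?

States {E} cannot be reached from the start state, so discard them.
P0 = {S,X} | {B,P,T,W}.
Split {S,X} by δ(·,y) → {X} and {S}.
Split {B,P,T,W} by δ(·,y) → {B,P} and {T} and {W}.
On input x, block {B,P} splits into {P} and {B}.
The partition is now stable with 6 blocks: {X} | {P} | {S} | {T} | {W} | {B}.

6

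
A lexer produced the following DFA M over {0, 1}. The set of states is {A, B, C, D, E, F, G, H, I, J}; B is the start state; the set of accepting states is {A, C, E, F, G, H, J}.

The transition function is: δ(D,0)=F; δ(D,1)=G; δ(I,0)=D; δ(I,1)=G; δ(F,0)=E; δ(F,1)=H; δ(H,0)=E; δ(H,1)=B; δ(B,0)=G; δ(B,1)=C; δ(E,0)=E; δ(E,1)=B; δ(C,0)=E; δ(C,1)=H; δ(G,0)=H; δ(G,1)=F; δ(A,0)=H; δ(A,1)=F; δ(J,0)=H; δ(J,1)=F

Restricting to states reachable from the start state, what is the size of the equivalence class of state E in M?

2

Reachable states from the start: {B,C,E,F,G,H}. Unreachable: {A,D,I,J} — drop them.
Initial partition by acceptance: {C,E,F,G,H} | {B}.
Refine {C,E,F,G,H} on symbol 1: members go to different blocks, giving {C,F,G} and {E,H}.
Split {C,F,G} by δ(·,1) → {C,F} and {G}.
The partition is now stable with 4 blocks: {C,F} | {B} | {E,H} | {G}.
State E belongs to the block {E,H}, which has 2 states.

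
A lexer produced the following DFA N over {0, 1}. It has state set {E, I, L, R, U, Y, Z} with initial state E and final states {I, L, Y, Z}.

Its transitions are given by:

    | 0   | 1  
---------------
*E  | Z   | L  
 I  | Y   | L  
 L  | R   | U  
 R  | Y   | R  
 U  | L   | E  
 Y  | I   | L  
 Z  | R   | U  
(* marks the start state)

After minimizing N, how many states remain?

All states are reachable from the start state.
Initial partition by acceptance: {I,L,Y,Z} | {E,R,U}.
Split {I,L,Y,Z} by δ(·,0) → {L,Z} and {I,Y}.
Split {E,R,U} by δ(·,0) → {E,U} and {R}.
Split {E,U} by δ(·,1) → {E} and {U}.
No further refinement is possible. Final partition (5 blocks): {L,Z} | {E} | {I,Y} | {R} | {U}.

5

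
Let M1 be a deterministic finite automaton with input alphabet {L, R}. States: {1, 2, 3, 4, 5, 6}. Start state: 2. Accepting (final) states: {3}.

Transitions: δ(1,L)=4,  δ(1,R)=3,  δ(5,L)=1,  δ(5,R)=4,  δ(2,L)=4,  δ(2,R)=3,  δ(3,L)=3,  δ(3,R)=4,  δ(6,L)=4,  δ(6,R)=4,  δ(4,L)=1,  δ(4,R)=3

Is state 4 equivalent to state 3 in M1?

No

First remove the unreachable states {5,6}; 4 states remain.
P0 = {3} | {1,2,4}.
No further refinement is possible. Final partition (2 blocks): {3} | {1,2,4}.
4 and 3 end up in different blocks, so they are distinguishable. For instance, the string 'ε' is accepted from only 3.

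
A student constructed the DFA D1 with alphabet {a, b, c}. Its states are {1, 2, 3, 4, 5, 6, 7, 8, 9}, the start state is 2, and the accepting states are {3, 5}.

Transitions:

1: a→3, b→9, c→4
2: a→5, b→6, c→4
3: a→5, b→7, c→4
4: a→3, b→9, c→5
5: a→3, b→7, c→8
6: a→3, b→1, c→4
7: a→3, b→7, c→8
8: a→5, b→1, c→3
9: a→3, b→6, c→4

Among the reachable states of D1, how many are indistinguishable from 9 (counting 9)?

5

Every state is reachable, so we keep all 9.
Start with accepting vs non-accepting: {3,5} | {1,2,4,6,7,8,9}.
Refine {1,2,4,6,7,8,9} on symbol c: members go to different blocks, giving {1,2,6,7,9} and {4,8}.
The partition is now stable with 3 blocks: {3,5} | {1,2,6,7,9} | {4,8}.
State 9 belongs to the block {1,2,6,7,9}, which has 5 states.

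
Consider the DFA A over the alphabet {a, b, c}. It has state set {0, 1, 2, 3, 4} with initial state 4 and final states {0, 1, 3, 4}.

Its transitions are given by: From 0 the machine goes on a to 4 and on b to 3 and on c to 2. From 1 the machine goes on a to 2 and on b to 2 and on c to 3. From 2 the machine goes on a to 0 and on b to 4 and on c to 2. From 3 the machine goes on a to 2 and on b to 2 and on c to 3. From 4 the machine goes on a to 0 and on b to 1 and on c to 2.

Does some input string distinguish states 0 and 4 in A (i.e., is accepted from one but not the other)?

No

Initial partition by acceptance: {0,1,3,4} | {2}.
Split {0,1,3,4} by δ(·,a) → {0,4} and {1,3}.
The partition is now stable with 3 blocks: {0,4} | {2} | {1,3}.
0 and 4 lie in the same block of the stable partition, so they are equivalent — no string distinguishes them.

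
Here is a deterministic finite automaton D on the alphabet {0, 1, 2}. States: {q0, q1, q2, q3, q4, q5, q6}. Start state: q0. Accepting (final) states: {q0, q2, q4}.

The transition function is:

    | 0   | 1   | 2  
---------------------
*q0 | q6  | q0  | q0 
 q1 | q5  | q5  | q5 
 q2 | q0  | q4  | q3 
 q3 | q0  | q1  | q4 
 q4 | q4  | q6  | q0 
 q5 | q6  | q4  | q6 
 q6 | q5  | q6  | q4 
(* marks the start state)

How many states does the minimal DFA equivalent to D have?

4

Reachable states from the start: {q0,q4,q5,q6}. Unreachable: {q1,q2,q3} — drop them.
P0 = {q0,q4} | {q5,q6}.
Split {q0,q4} by δ(·,0) → {q0} and {q4}.
On input 1, block {q5,q6} splits into {q5} and {q6}.
Stable partition: {q0} | {q5} | {q4} | {q6} — 4 equivalence classes.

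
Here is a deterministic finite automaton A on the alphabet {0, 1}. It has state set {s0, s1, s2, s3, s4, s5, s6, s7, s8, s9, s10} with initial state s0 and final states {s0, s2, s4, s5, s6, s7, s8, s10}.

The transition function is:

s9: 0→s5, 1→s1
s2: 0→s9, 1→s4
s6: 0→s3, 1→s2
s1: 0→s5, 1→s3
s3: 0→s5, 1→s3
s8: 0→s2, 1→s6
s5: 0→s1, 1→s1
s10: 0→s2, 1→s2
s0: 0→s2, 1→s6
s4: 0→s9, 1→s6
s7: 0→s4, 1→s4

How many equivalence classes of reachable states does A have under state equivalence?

First remove the unreachable states {s7,s8,s10}; 8 states remain.
Start with accepting vs non-accepting: {s0,s2,s4,s5,s6} | {s1,s3,s9}.
Split {s0,s2,s4,s5,s6} by δ(·,0) → {s2,s4,s5,s6} and {s0}.
Refine {s2,s4,s5,s6} on symbol 1: members go to different blocks, giving {s2,s4,s6} and {s5}.
No further refinement is possible. Final partition (4 blocks): {s2,s4,s6} | {s1,s3,s9} | {s0} | {s5}.

4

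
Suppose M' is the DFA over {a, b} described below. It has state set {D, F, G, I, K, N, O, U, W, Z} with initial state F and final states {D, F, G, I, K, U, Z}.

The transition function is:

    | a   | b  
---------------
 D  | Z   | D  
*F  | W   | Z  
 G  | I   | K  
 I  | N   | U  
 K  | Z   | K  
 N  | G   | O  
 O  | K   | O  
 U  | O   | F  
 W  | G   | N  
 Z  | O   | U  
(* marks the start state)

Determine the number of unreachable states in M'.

1

No path from F leads to D; the other 9 states are all reachable.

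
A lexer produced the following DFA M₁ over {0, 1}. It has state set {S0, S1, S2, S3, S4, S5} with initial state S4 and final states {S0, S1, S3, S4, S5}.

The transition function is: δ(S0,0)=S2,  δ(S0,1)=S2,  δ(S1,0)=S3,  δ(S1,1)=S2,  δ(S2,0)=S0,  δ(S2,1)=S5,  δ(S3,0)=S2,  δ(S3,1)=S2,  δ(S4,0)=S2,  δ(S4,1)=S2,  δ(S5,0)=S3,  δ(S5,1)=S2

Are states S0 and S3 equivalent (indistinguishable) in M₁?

Yes

Reachable states from the start: {S0,S2,S3,S4,S5}. Unreachable: {S1} — drop them.
Initial partition by acceptance: {S0,S3,S4,S5} | {S2}.
Refine {S0,S3,S4,S5} on symbol 0: members go to different blocks, giving {S0,S3,S4} and {S5}.
No further refinement is possible. Final partition (3 blocks): {S0,S3,S4} | {S2} | {S5}.
S0 and S3 lie in the same block of the stable partition, so they are equivalent — no string distinguishes them.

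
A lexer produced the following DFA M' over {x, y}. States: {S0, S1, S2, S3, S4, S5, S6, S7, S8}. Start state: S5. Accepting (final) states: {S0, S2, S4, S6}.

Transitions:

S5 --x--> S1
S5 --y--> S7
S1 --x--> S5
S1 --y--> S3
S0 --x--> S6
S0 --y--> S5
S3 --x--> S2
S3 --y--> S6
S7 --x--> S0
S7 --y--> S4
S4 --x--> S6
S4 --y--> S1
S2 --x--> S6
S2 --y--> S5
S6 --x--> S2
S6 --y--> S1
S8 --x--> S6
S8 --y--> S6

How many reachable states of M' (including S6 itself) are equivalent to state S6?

4

First remove the unreachable states {S8}; 8 states remain.
Start with accepting vs non-accepting: {S0,S2,S4,S6} | {S1,S3,S5,S7}.
Split {S1,S3,S5,S7} by δ(·,x) → {S1,S5} and {S3,S7}.
Stable partition: {S0,S2,S4,S6} | {S1,S5} | {S3,S7} — 3 equivalence classes.
The equivalence class containing S6 is {S0,S2,S4,S6}, of size 4.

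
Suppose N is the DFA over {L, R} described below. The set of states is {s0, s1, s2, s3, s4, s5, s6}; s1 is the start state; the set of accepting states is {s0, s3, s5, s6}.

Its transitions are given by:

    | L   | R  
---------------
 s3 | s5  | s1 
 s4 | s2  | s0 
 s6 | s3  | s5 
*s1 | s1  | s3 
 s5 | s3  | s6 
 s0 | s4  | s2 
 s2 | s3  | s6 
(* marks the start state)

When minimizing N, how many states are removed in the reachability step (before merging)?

3

BFS from s1 reaches {s1, s3, s5, s6}; the 3 state(s) s0, s2, s4 are never visited.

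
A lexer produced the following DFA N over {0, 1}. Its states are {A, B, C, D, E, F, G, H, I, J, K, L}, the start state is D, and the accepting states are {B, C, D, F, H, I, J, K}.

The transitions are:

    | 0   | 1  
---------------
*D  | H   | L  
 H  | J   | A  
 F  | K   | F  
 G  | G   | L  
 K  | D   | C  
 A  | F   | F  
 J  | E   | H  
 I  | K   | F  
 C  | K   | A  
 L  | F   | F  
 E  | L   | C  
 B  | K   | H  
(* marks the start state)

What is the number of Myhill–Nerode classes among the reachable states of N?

Reachable states from the start: {A,C,D,E,F,H,J,K,L}. Unreachable: {B,G,I} — drop them.
Start with accepting vs non-accepting: {C,D,F,H,J,K} | {A,E,L}.
Split {C,D,F,H,J,K} by δ(·,0) → {C,D,F,H,K} and {J}.
Split {C,D,F,H,K} by δ(·,0) → {C,D,F,K} and {H}.
Refine {C,D,F,K} on symbol 0: members go to different blocks, giving {C,F,K} and {D}.
Split {C,F,K} by δ(·,0) → {C,F} and {K}.
On input 1, block {C,F} splits into {C} and {F}.
On input 0, block {A,E,L} splits into {A,L} and {E}.
The partition is now stable with 8 blocks: {C} | {A,L} | {J} | {H} | {D} | {K} | {F} | {E}.

8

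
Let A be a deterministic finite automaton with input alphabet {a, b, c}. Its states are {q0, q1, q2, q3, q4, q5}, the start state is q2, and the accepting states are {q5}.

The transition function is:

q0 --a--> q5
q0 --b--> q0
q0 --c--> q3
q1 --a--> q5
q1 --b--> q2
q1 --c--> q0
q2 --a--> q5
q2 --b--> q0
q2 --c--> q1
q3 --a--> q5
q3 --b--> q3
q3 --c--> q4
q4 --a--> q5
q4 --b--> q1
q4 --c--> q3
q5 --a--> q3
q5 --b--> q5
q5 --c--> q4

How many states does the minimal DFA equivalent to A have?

All states are reachable from the start state.
P0 = {q5} | {q0,q1,q2,q3,q4}.
The partition is now stable with 2 blocks: {q5} | {q0,q1,q2,q3,q4}.

2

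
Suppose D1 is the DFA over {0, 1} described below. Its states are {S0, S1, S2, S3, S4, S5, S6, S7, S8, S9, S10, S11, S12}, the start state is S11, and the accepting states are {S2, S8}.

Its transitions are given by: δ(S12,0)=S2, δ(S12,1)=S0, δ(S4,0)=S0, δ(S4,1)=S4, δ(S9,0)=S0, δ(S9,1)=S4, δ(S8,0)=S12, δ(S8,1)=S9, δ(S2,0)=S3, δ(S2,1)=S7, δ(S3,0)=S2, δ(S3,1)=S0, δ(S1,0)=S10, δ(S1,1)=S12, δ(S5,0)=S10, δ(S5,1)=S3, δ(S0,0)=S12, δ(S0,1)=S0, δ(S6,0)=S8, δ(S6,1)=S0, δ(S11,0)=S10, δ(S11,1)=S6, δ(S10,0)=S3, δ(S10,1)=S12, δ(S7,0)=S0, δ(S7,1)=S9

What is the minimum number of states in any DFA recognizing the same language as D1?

6

First remove the unreachable states {S1,S5}; 11 states remain.
Initial partition by acceptance: {S2,S8} | {S0,S3,S4,S6,S7,S9,S10,S11,S12}.
Refine {S0,S3,S4,S6,S7,S9,S10,S11,S12} on symbol 0: members go to different blocks, giving {S0,S4,S7,S9,S10,S11} and {S3,S6,S12}.
On input 0, block {S0,S4,S7,S9,S10,S11} splits into {S4,S7,S9,S11} and {S0,S10}.
Split {S4,S7,S9,S11} by δ(·,1) → {S4,S7,S9} and {S11}.
On input 1, block {S0,S10} splits into {S0} and {S10}.
Stable partition: {S2,S8} | {S4,S7,S9} | {S3,S6,S12} | {S0} | {S11} | {S10} — 6 equivalence classes.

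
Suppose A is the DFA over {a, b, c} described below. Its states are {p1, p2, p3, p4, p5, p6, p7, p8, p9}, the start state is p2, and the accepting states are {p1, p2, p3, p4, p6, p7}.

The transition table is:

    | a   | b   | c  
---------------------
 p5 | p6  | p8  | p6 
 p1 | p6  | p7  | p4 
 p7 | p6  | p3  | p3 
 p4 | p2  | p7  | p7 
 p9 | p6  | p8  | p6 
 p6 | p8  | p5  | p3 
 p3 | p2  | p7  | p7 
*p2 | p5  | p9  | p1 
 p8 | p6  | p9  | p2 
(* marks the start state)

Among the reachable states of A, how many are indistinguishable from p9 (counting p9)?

P0 = {p1,p2,p3,p4,p6,p7} | {p5,p8,p9}.
Refine {p1,p2,p3,p4,p6,p7} on symbol a: members go to different blocks, giving {p1,p3,p4,p7} and {p2,p6}.
Stable partition: {p1,p3,p4,p7} | {p5,p8,p9} | {p2,p6} — 3 equivalence classes.
State p9 belongs to the block {p5,p8,p9}, which has 3 states.

3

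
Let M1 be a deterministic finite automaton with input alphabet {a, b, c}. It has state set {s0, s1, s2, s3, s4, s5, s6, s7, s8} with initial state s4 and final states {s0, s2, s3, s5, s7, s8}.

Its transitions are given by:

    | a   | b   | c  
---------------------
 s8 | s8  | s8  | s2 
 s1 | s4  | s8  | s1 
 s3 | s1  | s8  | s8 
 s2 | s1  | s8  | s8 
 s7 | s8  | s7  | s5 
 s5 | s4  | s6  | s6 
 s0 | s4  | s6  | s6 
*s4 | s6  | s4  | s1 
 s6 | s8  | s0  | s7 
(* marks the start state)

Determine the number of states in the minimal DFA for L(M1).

7

Reachable states from the start: {s0,s1,s2,s4,s5,s6,s7,s8}. Unreachable: {s3} — drop them.
Start with accepting vs non-accepting: {s0,s2,s5,s7,s8} | {s1,s4,s6}.
Refine {s0,s2,s5,s7,s8} on symbol a: members go to different blocks, giving {s0,s2,s5} and {s7,s8}.
Split {s0,s2,s5} by δ(·,b) → {s0,s5} and {s2}.
On input a, block {s1,s4,s6} splits into {s1,s4} and {s6}.
Split {s1,s4} by δ(·,a) → {s1} and {s4}.
On input c, block {s7,s8} splits into {s7} and {s8}.
The partition is now stable with 7 blocks: {s0,s5} | {s1} | {s7} | {s2} | {s6} | {s4} | {s8}.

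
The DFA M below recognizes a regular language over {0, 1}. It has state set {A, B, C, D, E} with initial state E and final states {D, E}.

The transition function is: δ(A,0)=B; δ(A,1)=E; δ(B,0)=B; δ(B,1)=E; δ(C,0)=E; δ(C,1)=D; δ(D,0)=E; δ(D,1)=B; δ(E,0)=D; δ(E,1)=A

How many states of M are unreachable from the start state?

1

Starting at E and following transitions, the reachable set is {A, B, D, E}. That leaves C unreachable — 1 in total.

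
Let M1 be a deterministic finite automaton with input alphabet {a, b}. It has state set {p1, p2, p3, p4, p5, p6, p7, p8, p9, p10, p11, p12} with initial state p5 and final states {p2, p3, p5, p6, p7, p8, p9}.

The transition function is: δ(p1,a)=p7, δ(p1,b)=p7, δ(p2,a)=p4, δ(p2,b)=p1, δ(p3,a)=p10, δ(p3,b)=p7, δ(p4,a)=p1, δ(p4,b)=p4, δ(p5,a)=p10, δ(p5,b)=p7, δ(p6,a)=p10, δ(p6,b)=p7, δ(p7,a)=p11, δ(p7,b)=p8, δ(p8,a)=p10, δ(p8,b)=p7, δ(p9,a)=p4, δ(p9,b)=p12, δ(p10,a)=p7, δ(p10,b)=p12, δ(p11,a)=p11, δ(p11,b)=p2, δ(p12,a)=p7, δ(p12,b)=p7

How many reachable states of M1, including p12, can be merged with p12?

States {p3,p6,p9} cannot be reached from the start state, so discard them.
Start with accepting vs non-accepting: {p2,p5,p7,p8} | {p1,p4,p10,p11,p12}.
Refine {p2,p5,p7,p8} on symbol b: members go to different blocks, giving {p5,p7,p8} and {p2}.
Refine {p1,p4,p10,p11,p12} on symbol a: members go to different blocks, giving {p1,p10,p12} and {p4,p11}.
Refine {p5,p7,p8} on symbol a: members go to different blocks, giving {p5,p8} and {p7}.
On input b, block {p1,p10,p12} splits into {p1,p12} and {p10}.
On input a, block {p4,p11} splits into {p4} and {p11}.
No further refinement is possible. Final partition (7 blocks): {p5,p8} | {p1,p12} | {p2} | {p4} | {p7} | {p10} | {p11}.
State p12 belongs to the block {p1,p12}, which has 2 states.

2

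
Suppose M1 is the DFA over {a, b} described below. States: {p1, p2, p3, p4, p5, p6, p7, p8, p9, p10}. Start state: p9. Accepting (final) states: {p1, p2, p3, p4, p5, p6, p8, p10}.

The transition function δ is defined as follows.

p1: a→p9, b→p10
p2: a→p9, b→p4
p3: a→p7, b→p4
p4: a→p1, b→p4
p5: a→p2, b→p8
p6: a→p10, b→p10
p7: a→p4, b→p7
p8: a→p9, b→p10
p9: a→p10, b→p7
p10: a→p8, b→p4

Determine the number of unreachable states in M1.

Starting at p9 and following transitions, the reachable set is {p1, p4, p7, p8, p9, p10}. That leaves p2, p3, p5, p6 unreachable — 4 in total.

4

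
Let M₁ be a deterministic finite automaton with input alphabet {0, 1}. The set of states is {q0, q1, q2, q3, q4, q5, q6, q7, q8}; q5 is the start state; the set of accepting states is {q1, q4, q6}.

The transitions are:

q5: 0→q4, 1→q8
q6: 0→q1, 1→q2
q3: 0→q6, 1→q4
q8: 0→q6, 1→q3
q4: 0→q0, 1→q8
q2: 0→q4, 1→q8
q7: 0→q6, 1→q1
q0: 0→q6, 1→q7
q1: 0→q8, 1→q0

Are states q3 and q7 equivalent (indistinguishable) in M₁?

Yes

All states are reachable from the start state.
Initial partition by acceptance: {q1,q4,q6} | {q0,q2,q3,q5,q7,q8}.
On input 0, block {q1,q4,q6} splits into {q1,q4} and {q6}.
On input 0, block {q0,q2,q3,q5,q7,q8} splits into {q0,q3,q7,q8} and {q2,q5}.
Refine {q0,q3,q7,q8} on symbol 1: members go to different blocks, giving {q0,q8} and {q3,q7}.
The partition is now stable with 5 blocks: {q1,q4} | {q0,q8} | {q6} | {q2,q5} | {q3,q7}.
q3 and q7 lie in the same block of the stable partition, so they are equivalent — no string distinguishes them.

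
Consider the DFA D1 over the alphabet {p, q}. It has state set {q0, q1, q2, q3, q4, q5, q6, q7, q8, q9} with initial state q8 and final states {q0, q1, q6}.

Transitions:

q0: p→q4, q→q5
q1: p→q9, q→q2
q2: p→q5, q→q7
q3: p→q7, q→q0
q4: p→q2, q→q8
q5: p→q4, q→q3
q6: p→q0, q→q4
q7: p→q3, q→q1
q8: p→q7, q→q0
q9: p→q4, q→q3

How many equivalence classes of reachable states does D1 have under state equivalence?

3

Reachable states from the start: {q0,q1,q2,q3,q4,q5,q7,q8,q9}. Unreachable: {q6} — drop them.
Initial partition by acceptance: {q0,q1} | {q2,q3,q4,q5,q7,q8,q9}.
Split {q2,q3,q4,q5,q7,q8,q9} by δ(·,q) → {q2,q4,q5,q9} and {q3,q7,q8}.
No further refinement is possible. Final partition (3 blocks): {q0,q1} | {q2,q4,q5,q9} | {q3,q7,q8}.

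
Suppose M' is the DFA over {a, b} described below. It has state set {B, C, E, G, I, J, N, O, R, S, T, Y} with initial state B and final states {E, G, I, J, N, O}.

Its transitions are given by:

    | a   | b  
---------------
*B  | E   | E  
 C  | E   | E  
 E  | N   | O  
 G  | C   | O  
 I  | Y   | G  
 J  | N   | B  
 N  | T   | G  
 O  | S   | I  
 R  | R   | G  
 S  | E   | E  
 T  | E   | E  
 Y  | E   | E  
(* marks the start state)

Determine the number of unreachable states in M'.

2

No path from B leads to J, R; the other 10 states are all reachable.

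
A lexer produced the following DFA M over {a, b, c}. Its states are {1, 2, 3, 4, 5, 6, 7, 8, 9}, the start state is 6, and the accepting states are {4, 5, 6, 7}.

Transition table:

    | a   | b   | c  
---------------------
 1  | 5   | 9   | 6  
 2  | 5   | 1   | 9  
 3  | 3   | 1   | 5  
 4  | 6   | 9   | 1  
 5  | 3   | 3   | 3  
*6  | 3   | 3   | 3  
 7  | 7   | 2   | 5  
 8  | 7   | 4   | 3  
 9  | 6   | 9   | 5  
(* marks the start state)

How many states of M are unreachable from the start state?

Starting at 6 and following transitions, the reachable set is {1, 3, 5, 6, 9}. That leaves 2, 4, 7, 8 unreachable — 4 in total.

4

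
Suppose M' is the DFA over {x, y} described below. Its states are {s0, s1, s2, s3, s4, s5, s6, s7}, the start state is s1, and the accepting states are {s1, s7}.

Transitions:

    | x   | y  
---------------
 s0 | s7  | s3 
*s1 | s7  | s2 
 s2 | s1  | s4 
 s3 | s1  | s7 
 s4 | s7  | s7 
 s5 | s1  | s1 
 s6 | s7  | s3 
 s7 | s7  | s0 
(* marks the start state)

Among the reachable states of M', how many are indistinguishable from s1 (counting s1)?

2

Reachable states from the start: {s0,s1,s2,s3,s4,s7}. Unreachable: {s5,s6} — drop them.
Initial partition by acceptance: {s1,s7} | {s0,s2,s3,s4}.
Split {s0,s2,s3,s4} by δ(·,y) → {s0,s2} and {s3,s4}.
No further refinement is possible. Final partition (3 blocks): {s1,s7} | {s0,s2} | {s3,s4}.
The equivalence class containing s1 is {s1,s7}, of size 2.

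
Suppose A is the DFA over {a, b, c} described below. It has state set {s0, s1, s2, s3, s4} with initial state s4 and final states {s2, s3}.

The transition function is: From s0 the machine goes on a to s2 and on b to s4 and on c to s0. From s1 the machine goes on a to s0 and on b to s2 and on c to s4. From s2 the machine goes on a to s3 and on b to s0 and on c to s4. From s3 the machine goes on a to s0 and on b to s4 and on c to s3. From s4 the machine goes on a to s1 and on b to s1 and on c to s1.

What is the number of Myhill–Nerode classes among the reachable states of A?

P0 = {s2,s3} | {s0,s1,s4}.
Refine {s2,s3} on symbol a: members go to different blocks, giving {s2} and {s3}.
Refine {s0,s1,s4} on symbol a: members go to different blocks, giving {s1,s4} and {s0}.
Refine {s1,s4} on symbol a: members go to different blocks, giving {s1} and {s4}.
No further refinement is possible. Final partition (5 blocks): {s2} | {s1} | {s3} | {s0} | {s4}.

5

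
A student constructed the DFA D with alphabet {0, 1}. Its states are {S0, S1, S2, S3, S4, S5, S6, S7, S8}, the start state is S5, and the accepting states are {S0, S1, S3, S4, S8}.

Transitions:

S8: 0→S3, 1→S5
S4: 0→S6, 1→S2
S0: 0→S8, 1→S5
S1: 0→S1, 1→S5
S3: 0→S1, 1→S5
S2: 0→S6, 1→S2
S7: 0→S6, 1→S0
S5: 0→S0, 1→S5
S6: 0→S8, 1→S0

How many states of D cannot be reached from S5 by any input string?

4

No path from S5 leads to S2, S4, S6, S7; the other 5 states are all reachable.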